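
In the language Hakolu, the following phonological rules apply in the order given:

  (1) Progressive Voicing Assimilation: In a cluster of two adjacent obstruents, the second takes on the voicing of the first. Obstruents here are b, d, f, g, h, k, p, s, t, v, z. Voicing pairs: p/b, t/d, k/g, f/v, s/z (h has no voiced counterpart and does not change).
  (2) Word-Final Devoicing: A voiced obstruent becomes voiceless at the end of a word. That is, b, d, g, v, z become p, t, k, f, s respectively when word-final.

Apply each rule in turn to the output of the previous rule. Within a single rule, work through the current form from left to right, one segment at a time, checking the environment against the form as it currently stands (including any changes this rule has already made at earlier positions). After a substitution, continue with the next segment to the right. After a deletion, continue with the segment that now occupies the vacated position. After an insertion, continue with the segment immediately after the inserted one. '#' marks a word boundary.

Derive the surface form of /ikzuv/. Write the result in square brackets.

[iksuf]

(1) Progressive Voicing Assimilation: [ikzuv] → [iksuv]
(2) Word-Final Devoicing: [iksuv] → [iksuf]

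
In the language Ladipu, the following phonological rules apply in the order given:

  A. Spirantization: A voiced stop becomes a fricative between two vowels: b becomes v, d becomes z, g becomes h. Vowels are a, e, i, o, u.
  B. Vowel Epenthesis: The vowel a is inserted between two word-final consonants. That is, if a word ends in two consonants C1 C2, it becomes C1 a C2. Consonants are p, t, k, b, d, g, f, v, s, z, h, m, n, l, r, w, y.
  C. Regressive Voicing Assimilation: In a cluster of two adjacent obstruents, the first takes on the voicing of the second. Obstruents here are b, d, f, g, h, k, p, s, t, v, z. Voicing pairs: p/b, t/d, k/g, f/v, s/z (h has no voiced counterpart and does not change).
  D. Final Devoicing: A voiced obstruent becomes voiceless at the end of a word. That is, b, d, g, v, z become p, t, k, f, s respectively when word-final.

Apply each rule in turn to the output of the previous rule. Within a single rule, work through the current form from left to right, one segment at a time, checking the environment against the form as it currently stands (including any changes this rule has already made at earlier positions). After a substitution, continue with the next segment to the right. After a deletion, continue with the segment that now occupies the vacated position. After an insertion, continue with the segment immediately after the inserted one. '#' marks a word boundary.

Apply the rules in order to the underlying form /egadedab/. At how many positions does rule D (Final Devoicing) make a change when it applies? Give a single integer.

A Spirantization: [egadedab] → [ehazezab]
B Vowel Epenthesis: no change — [ehazezab]
C Regressive Voicing Assimilation: no change — [ehazezab]
D Final Devoicing: [ehazezab] → [ehazezap]
Rule D changed 1 position(s).

1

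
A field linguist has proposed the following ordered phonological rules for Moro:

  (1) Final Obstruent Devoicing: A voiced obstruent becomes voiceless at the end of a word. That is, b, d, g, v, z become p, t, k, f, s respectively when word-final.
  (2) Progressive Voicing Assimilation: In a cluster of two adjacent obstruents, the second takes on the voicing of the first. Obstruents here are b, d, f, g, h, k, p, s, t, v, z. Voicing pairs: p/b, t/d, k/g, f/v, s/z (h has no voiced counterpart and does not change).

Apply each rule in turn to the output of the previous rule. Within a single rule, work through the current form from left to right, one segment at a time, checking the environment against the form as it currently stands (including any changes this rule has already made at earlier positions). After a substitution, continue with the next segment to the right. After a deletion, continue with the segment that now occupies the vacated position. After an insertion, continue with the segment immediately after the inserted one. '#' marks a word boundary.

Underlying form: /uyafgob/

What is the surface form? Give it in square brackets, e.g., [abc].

[uyafkop]

(1) Final Obstruent Devoicing: [uyafgob] → [uyafgop]
(2) Progressive Voicing Assimilation: [uyafgop] → [uyafkop]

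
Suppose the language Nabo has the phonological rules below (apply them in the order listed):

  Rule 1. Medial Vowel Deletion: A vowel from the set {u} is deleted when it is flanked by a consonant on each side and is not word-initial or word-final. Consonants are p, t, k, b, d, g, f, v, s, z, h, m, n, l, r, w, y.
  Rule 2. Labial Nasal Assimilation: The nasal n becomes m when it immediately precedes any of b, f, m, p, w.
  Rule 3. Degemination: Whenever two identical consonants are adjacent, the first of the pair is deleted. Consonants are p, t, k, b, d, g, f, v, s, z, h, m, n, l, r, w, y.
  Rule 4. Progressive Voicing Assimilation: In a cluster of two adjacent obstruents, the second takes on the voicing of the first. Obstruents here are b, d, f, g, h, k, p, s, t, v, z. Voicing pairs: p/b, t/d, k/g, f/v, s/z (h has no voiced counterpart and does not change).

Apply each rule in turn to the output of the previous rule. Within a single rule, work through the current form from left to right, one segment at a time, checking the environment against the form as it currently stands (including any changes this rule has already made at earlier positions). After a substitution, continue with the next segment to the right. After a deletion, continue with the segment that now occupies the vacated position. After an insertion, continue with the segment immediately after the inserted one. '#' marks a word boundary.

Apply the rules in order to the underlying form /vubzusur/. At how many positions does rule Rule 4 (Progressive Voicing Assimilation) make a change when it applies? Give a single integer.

1

Rule 1 Medial Vowel Deletion: [vubzusur] → [vbzsr]
Rule 2 Labial Nasal Assimilation: no change — [vbzsr]
Rule 3 Degemination: no change — [vbzsr]
Rule 4 Progressive Voicing Assimilation: [vbzsr] → [vbzzr]
Rule Rule 4 changed 1 position(s).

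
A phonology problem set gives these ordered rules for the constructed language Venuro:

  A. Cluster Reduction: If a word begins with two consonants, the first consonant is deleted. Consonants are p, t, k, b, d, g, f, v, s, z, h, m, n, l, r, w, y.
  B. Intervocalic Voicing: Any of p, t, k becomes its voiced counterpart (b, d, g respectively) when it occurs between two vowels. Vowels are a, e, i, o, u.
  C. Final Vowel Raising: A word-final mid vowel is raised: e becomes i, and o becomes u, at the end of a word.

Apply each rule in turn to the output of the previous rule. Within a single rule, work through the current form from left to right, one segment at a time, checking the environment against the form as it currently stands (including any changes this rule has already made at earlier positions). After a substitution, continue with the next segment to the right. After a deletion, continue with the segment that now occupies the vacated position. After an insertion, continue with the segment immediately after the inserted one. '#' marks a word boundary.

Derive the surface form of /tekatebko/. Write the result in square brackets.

A Cluster Reduction: no change — [tekatebko]
B Intervocalic Voicing: [tekatebko] → [tegadebko]
C Final Vowel Raising: [tegadebko] → [tegadebku]

[tegadebku]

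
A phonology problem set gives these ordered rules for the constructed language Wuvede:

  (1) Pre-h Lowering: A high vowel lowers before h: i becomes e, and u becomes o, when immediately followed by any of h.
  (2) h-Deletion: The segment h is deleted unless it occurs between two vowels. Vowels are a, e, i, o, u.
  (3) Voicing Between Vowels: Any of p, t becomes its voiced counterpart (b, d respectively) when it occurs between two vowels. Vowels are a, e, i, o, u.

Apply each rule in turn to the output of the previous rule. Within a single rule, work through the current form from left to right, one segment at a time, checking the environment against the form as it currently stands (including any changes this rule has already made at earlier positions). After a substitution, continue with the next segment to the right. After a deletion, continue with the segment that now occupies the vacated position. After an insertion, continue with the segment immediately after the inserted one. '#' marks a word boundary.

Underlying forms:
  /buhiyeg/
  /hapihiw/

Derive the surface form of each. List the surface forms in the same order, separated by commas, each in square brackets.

/buhiyeg/:
  (1) Pre-h Lowering: [buhiyeg] → [bohiyeg]
  (2) h-Deletion: no change — [bohiyeg]
  (3) Voicing Between Vowels: no change — [bohiyeg]
/hapihiw/:
  (1) Pre-h Lowering: [hapihiw] → [hapehiw]
  (2) h-Deletion: [hapehiw] → [apehiw]
  (3) Voicing Between Vowels: [apehiw] → [abehiw]

[bohiyeg], [abehiw]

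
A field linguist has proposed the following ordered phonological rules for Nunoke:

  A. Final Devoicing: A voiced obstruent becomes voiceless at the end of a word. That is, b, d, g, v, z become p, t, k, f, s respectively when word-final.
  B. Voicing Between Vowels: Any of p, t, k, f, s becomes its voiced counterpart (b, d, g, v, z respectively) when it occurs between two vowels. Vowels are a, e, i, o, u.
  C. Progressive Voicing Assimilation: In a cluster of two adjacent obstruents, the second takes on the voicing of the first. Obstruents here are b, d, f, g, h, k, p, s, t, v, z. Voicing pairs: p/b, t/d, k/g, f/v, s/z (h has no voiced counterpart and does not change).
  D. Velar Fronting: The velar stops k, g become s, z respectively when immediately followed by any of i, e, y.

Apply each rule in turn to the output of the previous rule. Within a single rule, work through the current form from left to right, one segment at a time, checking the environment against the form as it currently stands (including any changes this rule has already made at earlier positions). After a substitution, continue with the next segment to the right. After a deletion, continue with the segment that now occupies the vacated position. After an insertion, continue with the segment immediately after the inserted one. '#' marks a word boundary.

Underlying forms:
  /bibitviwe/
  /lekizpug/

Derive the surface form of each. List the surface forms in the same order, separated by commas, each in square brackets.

[bibitfiwe], [lezizbuk]

/bibitviwe/:
  A Final Devoicing: no change — [bibitviwe]
  B Voicing Between Vowels: no change — [bibitviwe]
  C Progressive Voicing Assimilation: [bibitviwe] → [bibitfiwe]
  D Velar Fronting: no change — [bibitfiwe]
/lekizpug/:
  A Final Devoicing: [lekizpug] → [lekizpuk]
  B Voicing Between Vowels: [lekizpuk] → [legizpuk]
  C Progressive Voicing Assimilation: [legizpuk] → [legizbuk]
  D Velar Fronting: [legizbuk] → [lezizbuk]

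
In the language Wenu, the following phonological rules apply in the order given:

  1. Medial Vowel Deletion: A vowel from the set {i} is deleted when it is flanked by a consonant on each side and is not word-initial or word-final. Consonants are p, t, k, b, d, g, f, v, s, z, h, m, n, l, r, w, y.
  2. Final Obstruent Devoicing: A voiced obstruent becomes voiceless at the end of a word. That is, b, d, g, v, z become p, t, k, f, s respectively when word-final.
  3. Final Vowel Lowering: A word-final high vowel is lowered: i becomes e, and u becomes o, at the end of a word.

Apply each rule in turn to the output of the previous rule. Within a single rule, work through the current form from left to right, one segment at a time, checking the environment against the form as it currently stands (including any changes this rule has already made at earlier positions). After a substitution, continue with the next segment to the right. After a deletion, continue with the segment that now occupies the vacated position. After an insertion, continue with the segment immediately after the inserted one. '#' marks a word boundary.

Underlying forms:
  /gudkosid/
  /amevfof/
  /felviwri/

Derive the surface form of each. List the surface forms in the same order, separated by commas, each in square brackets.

[gudkost], [amevfof], [felvwre]

/gudkosid/:
  1 Medial Vowel Deletion: [gudkosid] → [gudkosd]
  2 Final Obstruent Devoicing: [gudkosd] → [gudkost]
  3 Final Vowel Lowering: no change — [gudkost]
/amevfof/:
  1 Medial Vowel Deletion: no change — [amevfof]
  2 Final Obstruent Devoicing: no change — [amevfof]
  3 Final Vowel Lowering: no change — [amevfof]
/felviwri/:
  1 Medial Vowel Deletion: [felviwri] → [felvwri]
  2 Final Obstruent Devoicing: no change — [felvwri]
  3 Final Vowel Lowering: [felvwri] → [felvwre]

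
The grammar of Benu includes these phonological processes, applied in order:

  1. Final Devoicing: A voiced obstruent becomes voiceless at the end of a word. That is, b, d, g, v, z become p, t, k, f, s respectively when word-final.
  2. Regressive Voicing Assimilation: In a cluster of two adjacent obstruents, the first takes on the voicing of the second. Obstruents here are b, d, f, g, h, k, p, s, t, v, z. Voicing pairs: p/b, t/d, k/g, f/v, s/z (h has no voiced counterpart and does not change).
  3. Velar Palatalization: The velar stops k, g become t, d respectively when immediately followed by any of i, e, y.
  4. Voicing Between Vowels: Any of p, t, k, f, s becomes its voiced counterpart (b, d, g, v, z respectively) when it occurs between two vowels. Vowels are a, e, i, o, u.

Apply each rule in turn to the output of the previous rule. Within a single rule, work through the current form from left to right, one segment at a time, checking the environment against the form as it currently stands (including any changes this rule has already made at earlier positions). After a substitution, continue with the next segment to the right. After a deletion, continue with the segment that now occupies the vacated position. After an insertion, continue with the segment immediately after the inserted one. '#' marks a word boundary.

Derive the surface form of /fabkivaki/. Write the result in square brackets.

[faptivadi]

1 Final Devoicing: no change — [fabkivaki]
2 Regressive Voicing Assimilation: [fabkivaki] → [fapkivaki]
3 Velar Palatalization: [fapkivaki] → [faptivati]
4 Voicing Between Vowels: [faptivati] → [faptivadi]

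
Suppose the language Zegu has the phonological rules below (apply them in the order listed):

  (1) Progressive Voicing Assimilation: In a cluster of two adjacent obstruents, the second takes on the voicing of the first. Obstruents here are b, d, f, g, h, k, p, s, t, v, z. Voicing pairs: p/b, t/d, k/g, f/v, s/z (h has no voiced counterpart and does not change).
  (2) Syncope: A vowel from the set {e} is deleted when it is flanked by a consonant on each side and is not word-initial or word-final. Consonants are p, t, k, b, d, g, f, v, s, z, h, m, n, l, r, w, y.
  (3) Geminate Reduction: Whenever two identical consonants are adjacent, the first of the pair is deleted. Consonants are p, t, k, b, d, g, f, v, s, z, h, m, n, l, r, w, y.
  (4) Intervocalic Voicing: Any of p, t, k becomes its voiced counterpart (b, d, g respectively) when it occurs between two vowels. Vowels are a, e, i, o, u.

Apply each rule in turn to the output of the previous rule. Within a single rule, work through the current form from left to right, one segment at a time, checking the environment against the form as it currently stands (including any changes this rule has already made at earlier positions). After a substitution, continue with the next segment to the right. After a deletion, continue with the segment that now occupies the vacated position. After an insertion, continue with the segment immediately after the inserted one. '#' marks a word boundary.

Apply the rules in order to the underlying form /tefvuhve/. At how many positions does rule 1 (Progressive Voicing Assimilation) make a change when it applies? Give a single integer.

2

(1) Progressive Voicing Assimilation: [tefvuhve] → [teffuhfe]
(2) Syncope: [teffuhfe] → [tffuhfe]
(3) Geminate Reduction: [tffuhfe] → [tfuhfe]
(4) Intervocalic Voicing: no change — [tfuhfe]
Rule 1 changed 2 position(s).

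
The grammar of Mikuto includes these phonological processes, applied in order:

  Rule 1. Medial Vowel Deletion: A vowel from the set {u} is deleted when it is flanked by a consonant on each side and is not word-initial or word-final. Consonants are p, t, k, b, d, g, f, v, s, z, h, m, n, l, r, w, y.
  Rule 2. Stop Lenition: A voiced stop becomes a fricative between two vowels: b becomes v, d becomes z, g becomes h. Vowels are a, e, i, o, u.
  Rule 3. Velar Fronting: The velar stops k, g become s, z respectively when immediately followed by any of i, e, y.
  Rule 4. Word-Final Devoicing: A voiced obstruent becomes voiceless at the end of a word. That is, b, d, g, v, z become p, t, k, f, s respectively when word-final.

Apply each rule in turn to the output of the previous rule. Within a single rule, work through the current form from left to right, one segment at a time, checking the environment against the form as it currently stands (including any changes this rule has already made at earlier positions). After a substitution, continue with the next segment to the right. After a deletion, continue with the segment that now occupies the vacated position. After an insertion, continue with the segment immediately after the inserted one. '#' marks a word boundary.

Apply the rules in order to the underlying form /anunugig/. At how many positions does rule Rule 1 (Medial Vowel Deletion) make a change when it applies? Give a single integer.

2

Rule 1 Medial Vowel Deletion: [anunugig] → [anngig]
Rule 2 Stop Lenition: no change — [anngig]
Rule 3 Velar Fronting: [anngig] → [annzig]
Rule 4 Word-Final Devoicing: [annzig] → [annzik]
Rule Rule 1 changed 2 position(s).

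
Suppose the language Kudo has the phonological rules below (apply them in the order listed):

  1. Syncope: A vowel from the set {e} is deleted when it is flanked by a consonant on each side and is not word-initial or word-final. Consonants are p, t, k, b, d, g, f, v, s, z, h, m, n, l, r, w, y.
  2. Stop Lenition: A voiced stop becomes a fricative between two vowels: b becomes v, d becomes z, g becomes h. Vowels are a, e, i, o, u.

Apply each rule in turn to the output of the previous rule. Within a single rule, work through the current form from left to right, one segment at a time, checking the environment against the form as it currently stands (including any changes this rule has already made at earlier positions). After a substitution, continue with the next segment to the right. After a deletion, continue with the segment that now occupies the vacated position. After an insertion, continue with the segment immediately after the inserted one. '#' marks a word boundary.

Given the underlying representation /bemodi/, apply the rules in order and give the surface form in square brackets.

[bmozi]

1 Syncope: [bemodi] → [bmodi]
2 Stop Lenition: [bmodi] → [bmozi]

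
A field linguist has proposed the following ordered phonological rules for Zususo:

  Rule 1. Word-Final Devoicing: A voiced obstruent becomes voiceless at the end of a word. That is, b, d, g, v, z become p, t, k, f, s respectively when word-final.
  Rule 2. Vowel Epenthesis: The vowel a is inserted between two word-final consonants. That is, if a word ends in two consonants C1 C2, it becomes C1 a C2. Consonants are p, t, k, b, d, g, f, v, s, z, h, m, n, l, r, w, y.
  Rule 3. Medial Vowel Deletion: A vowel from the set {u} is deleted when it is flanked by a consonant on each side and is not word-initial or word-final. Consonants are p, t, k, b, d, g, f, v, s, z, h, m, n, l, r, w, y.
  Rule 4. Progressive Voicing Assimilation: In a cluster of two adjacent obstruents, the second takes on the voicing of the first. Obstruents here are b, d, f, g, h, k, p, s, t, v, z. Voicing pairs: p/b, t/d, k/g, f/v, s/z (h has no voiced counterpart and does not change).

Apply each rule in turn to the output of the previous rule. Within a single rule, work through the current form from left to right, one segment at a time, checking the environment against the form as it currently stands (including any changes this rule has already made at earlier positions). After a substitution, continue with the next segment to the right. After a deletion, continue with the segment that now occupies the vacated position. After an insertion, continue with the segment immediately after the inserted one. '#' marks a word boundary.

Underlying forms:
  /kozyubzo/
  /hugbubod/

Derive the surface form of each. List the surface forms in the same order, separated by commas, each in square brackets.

/kozyubzo/:
  Rule 1 Word-Final Devoicing: no change — [kozyubzo]
  Rule 2 Vowel Epenthesis: no change — [kozyubzo]
  Rule 3 Medial Vowel Deletion: [kozyubzo] → [kozybzo]
  Rule 4 Progressive Voicing Assimilation: no change — [kozybzo]
/hugbubod/:
  Rule 1 Word-Final Devoicing: [hugbubod] → [hugbubot]
  Rule 2 Vowel Epenthesis: no change — [hugbubot]
  Rule 3 Medial Vowel Deletion: [hugbubot] → [hgbbot]
  Rule 4 Progressive Voicing Assimilation: [hgbbot] → [hkppot]

[kozybzo], [hkppot]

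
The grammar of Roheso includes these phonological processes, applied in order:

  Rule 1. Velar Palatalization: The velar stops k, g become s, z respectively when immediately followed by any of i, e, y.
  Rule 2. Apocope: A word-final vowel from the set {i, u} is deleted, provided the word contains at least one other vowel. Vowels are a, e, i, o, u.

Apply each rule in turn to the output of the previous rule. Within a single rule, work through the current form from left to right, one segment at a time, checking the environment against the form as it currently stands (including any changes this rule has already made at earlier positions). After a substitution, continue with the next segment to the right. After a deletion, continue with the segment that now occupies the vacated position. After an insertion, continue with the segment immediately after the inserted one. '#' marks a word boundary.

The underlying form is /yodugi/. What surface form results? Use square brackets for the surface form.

[yoduz]

Rule 1 Velar Palatalization: [yodugi] → [yoduzi]
Rule 2 Apocope: [yoduzi] → [yoduz]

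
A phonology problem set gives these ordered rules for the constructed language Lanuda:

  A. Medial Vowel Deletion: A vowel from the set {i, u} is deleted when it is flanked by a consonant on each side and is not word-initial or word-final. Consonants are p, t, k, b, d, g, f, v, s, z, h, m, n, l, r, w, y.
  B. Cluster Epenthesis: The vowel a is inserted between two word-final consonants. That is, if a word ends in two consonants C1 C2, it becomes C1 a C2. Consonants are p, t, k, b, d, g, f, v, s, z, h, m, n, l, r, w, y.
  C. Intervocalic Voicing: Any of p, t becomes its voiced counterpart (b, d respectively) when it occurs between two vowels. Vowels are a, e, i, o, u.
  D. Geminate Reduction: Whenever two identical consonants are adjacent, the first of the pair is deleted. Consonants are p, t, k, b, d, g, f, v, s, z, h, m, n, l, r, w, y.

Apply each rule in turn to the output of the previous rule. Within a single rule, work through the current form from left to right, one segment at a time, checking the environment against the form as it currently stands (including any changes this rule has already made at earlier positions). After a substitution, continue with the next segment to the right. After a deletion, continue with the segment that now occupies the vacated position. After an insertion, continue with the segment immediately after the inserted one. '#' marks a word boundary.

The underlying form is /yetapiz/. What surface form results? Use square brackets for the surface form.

[yedabaz]

A Medial Vowel Deletion: [yetapiz] → [yetapz]
B Cluster Epenthesis: [yetapz] → [yetapaz]
C Intervocalic Voicing: [yetapaz] → [yedabaz]
D Geminate Reduction: no change — [yedabaz]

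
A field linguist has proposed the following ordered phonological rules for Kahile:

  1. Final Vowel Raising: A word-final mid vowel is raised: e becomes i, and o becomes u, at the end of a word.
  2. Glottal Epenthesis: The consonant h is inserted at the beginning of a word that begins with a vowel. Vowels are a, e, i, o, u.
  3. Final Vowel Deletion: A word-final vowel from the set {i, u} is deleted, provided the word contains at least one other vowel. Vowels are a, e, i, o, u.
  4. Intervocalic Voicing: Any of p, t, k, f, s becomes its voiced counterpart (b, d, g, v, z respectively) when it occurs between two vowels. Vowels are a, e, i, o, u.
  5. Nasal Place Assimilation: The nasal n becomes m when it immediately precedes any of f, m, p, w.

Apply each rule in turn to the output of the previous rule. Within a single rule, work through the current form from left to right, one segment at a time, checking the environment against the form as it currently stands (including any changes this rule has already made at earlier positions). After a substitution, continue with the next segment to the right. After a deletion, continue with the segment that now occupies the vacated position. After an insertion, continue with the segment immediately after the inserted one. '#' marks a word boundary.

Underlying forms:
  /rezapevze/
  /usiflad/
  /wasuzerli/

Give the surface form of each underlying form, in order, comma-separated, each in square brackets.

[rezabevz], [huziflad], [wazuzerl]

/rezapevze/:
  1 Final Vowel Raising: [rezapevze] → [rezapevzi]
  2 Glottal Epenthesis: no change — [rezapevzi]
  3 Final Vowel Deletion: [rezapevzi] → [rezapevz]
  4 Intervocalic Voicing: [rezapevz] → [rezabevz]
  5 Nasal Place Assimilation: no change — [rezabevz]
/usiflad/:
  1 Final Vowel Raising: no change — [usiflad]
  2 Glottal Epenthesis: [usiflad] → [husiflad]
  3 Final Vowel Deletion: no change — [husiflad]
  4 Intervocalic Voicing: [husiflad] → [huziflad]
  5 Nasal Place Assimilation: no change — [huziflad]
/wasuzerli/:
  1 Final Vowel Raising: no change — [wasuzerli]
  2 Glottal Epenthesis: no change — [wasuzerli]
  3 Final Vowel Deletion: [wasuzerli] → [wasuzerl]
  4 Intervocalic Voicing: [wasuzerl] → [wazuzerl]
  5 Nasal Place Assimilation: no change — [wazuzerl]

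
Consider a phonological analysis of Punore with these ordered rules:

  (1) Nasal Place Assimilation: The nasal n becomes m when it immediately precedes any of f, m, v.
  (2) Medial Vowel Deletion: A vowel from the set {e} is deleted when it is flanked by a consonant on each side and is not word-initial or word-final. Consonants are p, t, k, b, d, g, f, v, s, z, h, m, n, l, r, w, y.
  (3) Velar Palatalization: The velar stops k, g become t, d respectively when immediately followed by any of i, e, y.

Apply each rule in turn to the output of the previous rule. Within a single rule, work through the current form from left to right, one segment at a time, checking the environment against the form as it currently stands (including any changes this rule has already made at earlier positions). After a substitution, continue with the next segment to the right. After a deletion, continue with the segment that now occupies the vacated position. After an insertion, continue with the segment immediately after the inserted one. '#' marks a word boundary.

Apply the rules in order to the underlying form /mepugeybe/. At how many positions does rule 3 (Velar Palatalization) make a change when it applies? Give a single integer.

(1) Nasal Place Assimilation: no change — [mepugeybe]
(2) Medial Vowel Deletion: [mepugeybe] → [mpugybe]
(3) Velar Palatalization: [mpugybe] → [mpudybe]
Rule 3 changed 1 position(s).

1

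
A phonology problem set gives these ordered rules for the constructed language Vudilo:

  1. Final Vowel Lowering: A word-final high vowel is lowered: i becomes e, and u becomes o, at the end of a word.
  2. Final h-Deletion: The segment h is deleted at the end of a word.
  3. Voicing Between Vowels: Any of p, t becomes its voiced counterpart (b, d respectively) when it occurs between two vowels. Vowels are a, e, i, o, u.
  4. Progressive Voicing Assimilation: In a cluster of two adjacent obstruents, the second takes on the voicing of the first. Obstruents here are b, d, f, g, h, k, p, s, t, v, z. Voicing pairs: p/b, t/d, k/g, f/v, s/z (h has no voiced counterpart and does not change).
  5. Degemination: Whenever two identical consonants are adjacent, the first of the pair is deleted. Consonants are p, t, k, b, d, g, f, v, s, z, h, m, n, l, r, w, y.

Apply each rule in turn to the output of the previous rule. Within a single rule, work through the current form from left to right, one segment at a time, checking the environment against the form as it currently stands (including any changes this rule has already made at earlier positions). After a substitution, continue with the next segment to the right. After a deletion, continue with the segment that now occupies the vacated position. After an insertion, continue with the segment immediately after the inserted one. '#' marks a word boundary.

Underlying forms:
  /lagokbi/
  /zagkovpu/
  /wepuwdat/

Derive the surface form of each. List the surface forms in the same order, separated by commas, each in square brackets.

/lagokbi/:
  1 Final Vowel Lowering: [lagokbi] → [lagokbe]
  2 Final h-Deletion: no change — [lagokbe]
  3 Voicing Between Vowels: no change — [lagokbe]
  4 Progressive Voicing Assimilation: [lagokbe] → [lagokpe]
  5 Degemination: no change — [lagokpe]
/zagkovpu/:
  1 Final Vowel Lowering: [zagkovpu] → [zagkovpo]
  2 Final h-Deletion: no change — [zagkovpo]
  3 Voicing Between Vowels: no change — [zagkovpo]
  4 Progressive Voicing Assimilation: [zagkovpo] → [zaggovbo]
  5 Degemination: [zaggovbo] → [zagovbo]
/wepuwdat/:
  1 Final Vowel Lowering: no change — [wepuwdat]
  2 Final h-Deletion: no change — [wepuwdat]
  3 Voicing Between Vowels: [wepuwdat] → [webuwdat]
  4 Progressive Voicing Assimilation: no change — [webuwdat]
  5 Degemination: no change — [webuwdat]

[lagokpe], [zagovbo], [webuwdat]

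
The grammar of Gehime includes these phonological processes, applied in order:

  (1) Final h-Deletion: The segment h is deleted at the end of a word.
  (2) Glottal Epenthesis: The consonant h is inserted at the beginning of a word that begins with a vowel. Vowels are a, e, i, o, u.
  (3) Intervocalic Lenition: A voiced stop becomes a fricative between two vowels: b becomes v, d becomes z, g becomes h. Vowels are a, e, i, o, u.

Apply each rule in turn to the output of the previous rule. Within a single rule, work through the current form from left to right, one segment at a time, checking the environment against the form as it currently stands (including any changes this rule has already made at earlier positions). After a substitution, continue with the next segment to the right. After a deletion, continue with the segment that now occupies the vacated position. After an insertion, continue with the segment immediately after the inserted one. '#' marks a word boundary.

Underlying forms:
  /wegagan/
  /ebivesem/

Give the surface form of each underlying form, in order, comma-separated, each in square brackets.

[wehahan], [hevivesem]

/wegagan/:
  (1) Final h-Deletion: no change — [wegagan]
  (2) Glottal Epenthesis: no change — [wegagan]
  (3) Intervocalic Lenition: [wegagan] → [wehahan]
/ebivesem/:
  (1) Final h-Deletion: no change — [ebivesem]
  (2) Glottal Epenthesis: [ebivesem] → [hebivesem]
  (3) Intervocalic Lenition: [hebivesem] → [hevivesem]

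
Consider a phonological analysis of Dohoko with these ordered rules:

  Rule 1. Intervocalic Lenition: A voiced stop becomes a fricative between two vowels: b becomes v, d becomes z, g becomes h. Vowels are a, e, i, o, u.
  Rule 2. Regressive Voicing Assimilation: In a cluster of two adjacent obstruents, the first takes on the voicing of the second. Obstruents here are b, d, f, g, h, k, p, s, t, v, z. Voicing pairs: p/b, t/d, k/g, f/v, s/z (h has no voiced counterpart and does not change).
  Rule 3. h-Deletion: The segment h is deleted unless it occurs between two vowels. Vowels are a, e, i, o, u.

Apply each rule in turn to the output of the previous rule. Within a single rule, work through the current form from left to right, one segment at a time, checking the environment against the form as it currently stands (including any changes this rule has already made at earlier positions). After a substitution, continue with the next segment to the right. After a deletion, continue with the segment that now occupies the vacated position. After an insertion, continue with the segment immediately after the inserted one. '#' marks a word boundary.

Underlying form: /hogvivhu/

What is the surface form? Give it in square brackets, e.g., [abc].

Rule 1 Intervocalic Lenition: no change — [hogvivhu]
Rule 2 Regressive Voicing Assimilation: [hogvivhu] → [hogvifhu]
Rule 3 h-Deletion: [hogvifhu] → [ogvifu]

[ogvifu]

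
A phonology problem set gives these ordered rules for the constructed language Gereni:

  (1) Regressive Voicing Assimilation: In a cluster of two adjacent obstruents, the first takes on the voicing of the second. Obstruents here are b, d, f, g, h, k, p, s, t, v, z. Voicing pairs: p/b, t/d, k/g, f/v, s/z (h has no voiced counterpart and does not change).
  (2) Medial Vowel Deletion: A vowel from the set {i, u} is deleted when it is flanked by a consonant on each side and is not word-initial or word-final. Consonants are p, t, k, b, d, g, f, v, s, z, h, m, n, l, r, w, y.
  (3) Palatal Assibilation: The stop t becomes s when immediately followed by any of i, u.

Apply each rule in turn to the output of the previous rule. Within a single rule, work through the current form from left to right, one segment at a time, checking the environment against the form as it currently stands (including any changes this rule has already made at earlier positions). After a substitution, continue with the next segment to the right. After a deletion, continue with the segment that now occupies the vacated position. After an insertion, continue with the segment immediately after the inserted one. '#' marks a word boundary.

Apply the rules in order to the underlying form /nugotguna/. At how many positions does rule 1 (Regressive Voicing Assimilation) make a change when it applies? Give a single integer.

(1) Regressive Voicing Assimilation: [nugotguna] → [nugodguna]
(2) Medial Vowel Deletion: [nugodguna] → [ngodgna]
(3) Palatal Assibilation: no change — [ngodgna]
Rule 1 changed 1 position(s).

1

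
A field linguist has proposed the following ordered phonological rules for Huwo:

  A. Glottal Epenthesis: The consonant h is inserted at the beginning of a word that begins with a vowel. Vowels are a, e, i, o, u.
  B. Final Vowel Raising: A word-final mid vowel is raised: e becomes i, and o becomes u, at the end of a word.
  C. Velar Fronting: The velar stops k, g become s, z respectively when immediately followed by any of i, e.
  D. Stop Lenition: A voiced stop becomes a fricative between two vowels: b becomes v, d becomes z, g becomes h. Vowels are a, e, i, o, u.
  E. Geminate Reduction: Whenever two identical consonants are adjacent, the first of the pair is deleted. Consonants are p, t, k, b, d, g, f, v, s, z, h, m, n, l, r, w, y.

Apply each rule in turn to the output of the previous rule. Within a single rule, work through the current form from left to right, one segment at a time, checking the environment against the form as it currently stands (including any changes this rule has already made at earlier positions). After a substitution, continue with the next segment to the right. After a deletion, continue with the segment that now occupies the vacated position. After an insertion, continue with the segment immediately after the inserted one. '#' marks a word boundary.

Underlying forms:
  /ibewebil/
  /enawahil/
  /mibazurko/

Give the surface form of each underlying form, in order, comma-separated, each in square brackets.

[hivewevil], [henawahil], [mivazurku]

/ibewebil/:
  A Glottal Epenthesis: [ibewebil] → [hibewebil]
  B Final Vowel Raising: no change — [hibewebil]
  C Velar Fronting: no change — [hibewebil]
  D Stop Lenition: [hibewebil] → [hivewevil]
  E Geminate Reduction: no change — [hivewevil]
/enawahil/:
  A Glottal Epenthesis: [enawahil] → [henawahil]
  B Final Vowel Raising: no change — [henawahil]
  C Velar Fronting: no change — [henawahil]
  D Stop Lenition: no change — [henawahil]
  E Geminate Reduction: no change — [henawahil]
/mibazurko/:
  A Glottal Epenthesis: no change — [mibazurko]
  B Final Vowel Raising: [mibazurko] → [mibazurku]
  C Velar Fronting: no change — [mibazurku]
  D Stop Lenition: [mibazurku] → [mivazurku]
  E Geminate Reduction: no change — [mivazurku]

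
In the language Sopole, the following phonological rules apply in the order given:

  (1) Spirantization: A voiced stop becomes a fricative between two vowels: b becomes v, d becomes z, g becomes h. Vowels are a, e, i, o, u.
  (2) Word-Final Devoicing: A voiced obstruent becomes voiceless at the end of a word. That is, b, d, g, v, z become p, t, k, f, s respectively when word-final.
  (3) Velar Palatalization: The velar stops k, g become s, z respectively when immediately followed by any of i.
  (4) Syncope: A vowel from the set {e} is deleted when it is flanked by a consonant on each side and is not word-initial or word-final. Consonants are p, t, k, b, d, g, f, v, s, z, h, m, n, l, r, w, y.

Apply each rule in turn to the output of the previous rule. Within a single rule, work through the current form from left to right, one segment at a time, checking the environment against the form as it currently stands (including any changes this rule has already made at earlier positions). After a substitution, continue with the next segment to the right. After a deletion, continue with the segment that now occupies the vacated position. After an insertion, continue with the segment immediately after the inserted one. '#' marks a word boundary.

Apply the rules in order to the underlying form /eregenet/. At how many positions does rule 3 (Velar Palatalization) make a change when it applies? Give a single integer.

0

(1) Spirantization: [eregenet] → [erehenet]
(2) Word-Final Devoicing: no change — [erehenet]
(3) Velar Palatalization: no change — [erehenet]
(4) Syncope: [erehenet] → [erhnt]
Rule 3 changed 0 position(s).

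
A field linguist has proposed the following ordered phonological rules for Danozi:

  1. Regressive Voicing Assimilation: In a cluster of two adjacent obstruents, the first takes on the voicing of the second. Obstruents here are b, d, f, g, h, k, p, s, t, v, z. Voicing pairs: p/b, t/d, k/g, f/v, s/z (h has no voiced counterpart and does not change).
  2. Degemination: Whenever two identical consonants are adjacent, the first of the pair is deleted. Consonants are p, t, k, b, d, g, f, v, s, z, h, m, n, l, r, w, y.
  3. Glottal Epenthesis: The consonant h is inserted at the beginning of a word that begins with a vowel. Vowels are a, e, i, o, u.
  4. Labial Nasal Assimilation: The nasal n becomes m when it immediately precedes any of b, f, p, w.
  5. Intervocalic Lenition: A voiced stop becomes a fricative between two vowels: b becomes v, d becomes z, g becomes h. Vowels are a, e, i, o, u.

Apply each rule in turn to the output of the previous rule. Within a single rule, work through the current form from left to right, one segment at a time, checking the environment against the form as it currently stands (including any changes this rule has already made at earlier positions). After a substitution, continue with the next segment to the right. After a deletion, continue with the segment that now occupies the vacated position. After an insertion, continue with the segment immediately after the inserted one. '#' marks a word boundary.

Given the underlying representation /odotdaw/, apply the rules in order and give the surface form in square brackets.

1 Regressive Voicing Assimilation: [odotdaw] → [ododdaw]
2 Degemination: [ododdaw] → [ododaw]
3 Glottal Epenthesis: [ododaw] → [hododaw]
4 Labial Nasal Assimilation: no change — [hododaw]
5 Intervocalic Lenition: [hododaw] → [hozozaw]

[hozozaw]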